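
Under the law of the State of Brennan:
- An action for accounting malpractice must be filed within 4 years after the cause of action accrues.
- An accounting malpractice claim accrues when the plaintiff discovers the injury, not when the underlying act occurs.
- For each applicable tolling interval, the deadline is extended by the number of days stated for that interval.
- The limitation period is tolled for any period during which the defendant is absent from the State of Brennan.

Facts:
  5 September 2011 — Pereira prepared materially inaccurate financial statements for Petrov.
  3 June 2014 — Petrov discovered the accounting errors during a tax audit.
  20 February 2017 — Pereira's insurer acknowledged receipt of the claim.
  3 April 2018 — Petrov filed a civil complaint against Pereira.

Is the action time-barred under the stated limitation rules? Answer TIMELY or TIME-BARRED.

TIMELY

Accrual is tied to discovery, so the period began on 3 June 2014 rather than on 5 September 2011 when the act occurred.
The untolled deadline — 4 years after 3 June 2014 — is 3 June 2018.
Nothing else in the chronology tolls or restarts the period.
Petrov filed on 3 April 2018, before the 3 June 2018 deadline, so the action is timely.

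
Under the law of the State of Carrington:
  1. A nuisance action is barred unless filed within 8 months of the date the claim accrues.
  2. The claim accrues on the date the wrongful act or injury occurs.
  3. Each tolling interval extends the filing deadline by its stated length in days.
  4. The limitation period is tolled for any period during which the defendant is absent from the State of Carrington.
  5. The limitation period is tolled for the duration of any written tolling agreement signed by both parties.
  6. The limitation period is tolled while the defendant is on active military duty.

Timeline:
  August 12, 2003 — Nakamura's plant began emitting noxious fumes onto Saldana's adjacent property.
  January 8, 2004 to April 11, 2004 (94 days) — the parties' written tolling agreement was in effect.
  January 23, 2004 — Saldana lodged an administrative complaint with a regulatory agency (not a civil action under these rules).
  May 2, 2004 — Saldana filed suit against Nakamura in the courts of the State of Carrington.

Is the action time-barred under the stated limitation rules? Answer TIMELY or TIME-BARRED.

The claim accrued on August 12, 2003, when the wrongful act occurred.
Adding the 8 months base period to August 12, 2003 gives a deadline of April 12, 2004, before any tolling.
The period was tolled for 94 days by the written tolling agreement (January 8, 2004 to April 11, 2004), pushing the deadline to July 15, 2004.
None of the other events listed affects the running of the period under the stated rules.
The May 2, 2004 filing precedes the July 15, 2004 deadline; the claim is timely.

TIMELY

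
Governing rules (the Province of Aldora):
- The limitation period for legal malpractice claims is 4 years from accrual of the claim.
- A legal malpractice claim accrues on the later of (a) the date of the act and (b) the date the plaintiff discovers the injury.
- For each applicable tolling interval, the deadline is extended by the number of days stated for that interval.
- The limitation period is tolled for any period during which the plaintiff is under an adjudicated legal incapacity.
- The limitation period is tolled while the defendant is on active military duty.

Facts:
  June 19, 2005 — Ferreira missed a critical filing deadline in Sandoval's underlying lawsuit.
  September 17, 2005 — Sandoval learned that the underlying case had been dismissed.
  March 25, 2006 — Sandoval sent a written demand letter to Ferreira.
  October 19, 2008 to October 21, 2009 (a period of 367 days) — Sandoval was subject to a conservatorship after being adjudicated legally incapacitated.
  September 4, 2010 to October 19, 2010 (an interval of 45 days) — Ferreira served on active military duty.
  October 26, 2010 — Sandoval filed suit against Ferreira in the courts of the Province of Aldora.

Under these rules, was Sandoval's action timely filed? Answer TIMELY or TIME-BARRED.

TIMELY

Because discovery on September 17, 2005 post-dates the June 19, 2005 act, accrual under the later-of rule falls on September 17, 2005.
The untolled deadline — 4 years after September 17, 2005 — is September 17, 2009.
The period was tolled for 367 days by the plaintiff's legal incapacity (October 19, 2008 to October 21, 2009), pushing the deadline to September 19, 2010.
The defendant's active military service from September 4, 2010 to October 19, 2010 tolled the period for 45 days, extending the deadline to November 3, 2010.
The other events in the timeline have no effect on the limitation period under the stated rules.
The October 26, 2010 filing precedes the November 3, 2010 deadline; the claim is timely.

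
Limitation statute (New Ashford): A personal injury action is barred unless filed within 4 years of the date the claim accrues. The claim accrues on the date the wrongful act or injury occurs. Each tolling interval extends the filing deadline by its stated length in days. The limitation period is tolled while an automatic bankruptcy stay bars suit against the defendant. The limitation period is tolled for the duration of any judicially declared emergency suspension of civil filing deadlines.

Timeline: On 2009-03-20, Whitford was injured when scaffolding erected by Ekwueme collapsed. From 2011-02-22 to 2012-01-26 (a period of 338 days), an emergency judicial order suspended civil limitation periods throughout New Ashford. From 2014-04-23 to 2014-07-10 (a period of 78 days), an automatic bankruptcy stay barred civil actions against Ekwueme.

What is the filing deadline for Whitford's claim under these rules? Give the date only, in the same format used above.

2014-02-21

The limitation period began to run on 2009-03-20.
The untolled deadline — 4 years after 2009-03-20 — is 2013-03-20.
The emergency suspension of filing deadlines from 2011-02-22 to 2012-01-26 tolled the period for 338 days, extending the deadline to 2014-02-21.
The automatic bankruptcy stay starting 2014-04-23 came too late — the period had run on 2014-02-21 — and so does not extend the deadline.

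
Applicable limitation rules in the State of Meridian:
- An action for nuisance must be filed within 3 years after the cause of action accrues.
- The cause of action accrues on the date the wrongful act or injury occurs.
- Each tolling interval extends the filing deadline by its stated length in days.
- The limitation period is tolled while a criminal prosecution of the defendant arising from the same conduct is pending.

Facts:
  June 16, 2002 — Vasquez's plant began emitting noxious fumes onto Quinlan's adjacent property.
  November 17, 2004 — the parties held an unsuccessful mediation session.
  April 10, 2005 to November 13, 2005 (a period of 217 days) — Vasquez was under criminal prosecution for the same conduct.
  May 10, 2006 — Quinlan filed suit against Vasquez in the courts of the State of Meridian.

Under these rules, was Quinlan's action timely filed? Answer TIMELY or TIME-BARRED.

The cause of action accrued on June 16, 2002, the date of the act.
The untolled deadline — 3 years after June 16, 2002 — is June 16, 2005.
Because the pending criminal prosecution ran from April 10, 2005 to November 13, 2005, the deadline is extended by 217 days to January 19, 2006.
None of the other events listed affects the running of the period under the stated rules.
The May 10, 2006 filing falls after the January 19, 2006 deadline; the claim is time-barred.

TIME-BARRED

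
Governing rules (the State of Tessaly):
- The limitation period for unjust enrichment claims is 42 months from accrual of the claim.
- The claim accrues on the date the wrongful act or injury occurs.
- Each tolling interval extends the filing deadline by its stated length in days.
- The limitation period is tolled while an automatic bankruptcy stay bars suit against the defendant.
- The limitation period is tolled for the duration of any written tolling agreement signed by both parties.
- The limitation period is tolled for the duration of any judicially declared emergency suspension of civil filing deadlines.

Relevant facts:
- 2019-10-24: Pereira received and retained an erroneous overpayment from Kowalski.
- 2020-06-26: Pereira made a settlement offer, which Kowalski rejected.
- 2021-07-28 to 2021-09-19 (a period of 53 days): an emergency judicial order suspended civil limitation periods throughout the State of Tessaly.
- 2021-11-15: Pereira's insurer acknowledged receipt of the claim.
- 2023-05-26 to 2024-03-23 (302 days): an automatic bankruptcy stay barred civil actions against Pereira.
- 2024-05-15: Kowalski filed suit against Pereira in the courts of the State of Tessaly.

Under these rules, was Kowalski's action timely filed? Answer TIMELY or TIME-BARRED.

The limitation period began to run on 2019-10-24.
Adding the 42 months base period to 2019-10-24 gives a deadline of 2023-04-24, before any tolling.
Because the emergency suspension of filing deadlines ran from 2021-07-28 to 2021-09-19, the deadline is extended by 53 days to 2023-06-16.
Because the automatic bankruptcy stay ran from 2023-05-26 to 2024-03-23, the deadline is extended by 302 days to 2024-04-13.
The other events in the timeline have no effect on the limitation period under the stated rules.
Filing on 2024-05-15 missed the 2024-04-13 deadline — the action is time-barred.

TIME-BARRED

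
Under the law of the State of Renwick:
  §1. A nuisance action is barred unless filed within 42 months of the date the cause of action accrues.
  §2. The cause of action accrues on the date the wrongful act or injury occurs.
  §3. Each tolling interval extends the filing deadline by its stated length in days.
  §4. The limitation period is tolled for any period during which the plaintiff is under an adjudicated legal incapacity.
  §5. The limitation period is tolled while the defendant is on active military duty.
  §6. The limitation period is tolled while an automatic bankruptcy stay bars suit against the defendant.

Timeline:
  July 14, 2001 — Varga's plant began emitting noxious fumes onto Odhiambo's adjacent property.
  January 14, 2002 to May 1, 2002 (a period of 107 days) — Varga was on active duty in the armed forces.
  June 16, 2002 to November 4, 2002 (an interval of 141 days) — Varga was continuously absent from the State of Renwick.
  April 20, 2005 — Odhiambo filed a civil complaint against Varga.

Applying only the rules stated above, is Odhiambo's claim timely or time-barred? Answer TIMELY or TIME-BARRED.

TIMELY

The limitation period began to run on July 14, 2001.
Adding the 42 months base period to July 14, 2001 gives a deadline of January 14, 2005, before any tolling.
Because the defendant's active military service ran from January 14, 2002 to May 1, 2002, the deadline is extended by 107 days to May 1, 2005.
Although the defendant's absence ran from June 16, 2002 to November 4, 2002, the stated rules do not make that a tolling event, so it is disregarded.
Filing on April 20, 2005 beat the May 1, 2005 deadline — the action is timely.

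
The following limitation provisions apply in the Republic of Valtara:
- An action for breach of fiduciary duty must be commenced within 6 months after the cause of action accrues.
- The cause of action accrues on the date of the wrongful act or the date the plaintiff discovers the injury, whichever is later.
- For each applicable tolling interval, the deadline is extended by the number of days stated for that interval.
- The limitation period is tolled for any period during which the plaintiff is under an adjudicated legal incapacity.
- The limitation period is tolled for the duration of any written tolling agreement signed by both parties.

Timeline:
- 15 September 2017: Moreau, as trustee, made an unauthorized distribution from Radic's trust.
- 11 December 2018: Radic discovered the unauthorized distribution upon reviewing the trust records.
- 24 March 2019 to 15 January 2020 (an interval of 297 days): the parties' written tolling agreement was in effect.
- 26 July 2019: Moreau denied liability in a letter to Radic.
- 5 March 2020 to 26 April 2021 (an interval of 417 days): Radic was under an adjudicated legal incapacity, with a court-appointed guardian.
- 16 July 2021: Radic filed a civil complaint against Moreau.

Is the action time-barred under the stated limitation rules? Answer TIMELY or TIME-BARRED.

Taking the later of the act (15 September 2017) and discovery (11 December 2018), the claim accrued on 11 December 2018.
Adding the 6 months base period to 11 December 2018 gives a deadline of 11 June 2019, before any tolling.
Because the written tolling agreement ran from 24 March 2019 to 15 January 2020, the deadline is extended by 297 days to 3 April 2020.
Because the plaintiff's legal incapacity ran from 5 March 2020 to 26 April 2021, the deadline is extended by 417 days to 25 May 2021.
None of the other events listed affects the running of the period under the stated rules.
The 16 July 2021 filing falls after the 25 May 2021 deadline; the claim is time-barred.

TIME-BARRED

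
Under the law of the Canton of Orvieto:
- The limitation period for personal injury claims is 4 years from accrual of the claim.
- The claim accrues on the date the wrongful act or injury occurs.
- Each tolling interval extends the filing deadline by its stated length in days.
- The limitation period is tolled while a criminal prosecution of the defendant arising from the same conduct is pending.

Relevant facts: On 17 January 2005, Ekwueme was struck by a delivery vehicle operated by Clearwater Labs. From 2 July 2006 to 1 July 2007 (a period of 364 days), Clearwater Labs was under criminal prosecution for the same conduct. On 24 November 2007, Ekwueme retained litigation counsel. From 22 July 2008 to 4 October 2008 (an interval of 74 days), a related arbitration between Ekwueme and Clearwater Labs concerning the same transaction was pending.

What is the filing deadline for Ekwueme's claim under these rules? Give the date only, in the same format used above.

The claim accrued on 17 January 2005, when the wrongful act occurred.
4 years from 17 January 2005 is 17 January 2009.
The period was tolled for 364 days by the pending criminal prosecution (2 July 2006 to 1 July 2007), pushing the deadline to 16 January 2010.
The pending related arbitration from 22 July 2008 to 4 October 2008 does not toll the period, because no stated rule makes a pending arbitration a tolling event.
None of the other events listed affects the running of the period under the stated rules.

16 January 2010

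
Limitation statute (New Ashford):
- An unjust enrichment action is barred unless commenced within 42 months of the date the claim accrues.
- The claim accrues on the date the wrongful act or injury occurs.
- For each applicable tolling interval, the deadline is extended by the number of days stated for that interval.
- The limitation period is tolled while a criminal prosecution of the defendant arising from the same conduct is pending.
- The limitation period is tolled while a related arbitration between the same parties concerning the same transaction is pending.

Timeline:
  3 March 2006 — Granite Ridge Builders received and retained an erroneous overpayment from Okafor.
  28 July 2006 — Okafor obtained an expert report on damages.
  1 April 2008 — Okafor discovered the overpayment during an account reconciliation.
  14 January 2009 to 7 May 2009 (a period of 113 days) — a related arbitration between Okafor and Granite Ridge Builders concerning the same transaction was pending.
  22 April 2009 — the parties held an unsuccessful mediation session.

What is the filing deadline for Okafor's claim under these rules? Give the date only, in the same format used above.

25 December 2009

The claim accrued on 3 March 2006, when the wrongful act occurred; under the stated occurrence rule the 1 April 2008 discovery does not delay accrual.
42 months from 3 March 2006 is 3 September 2009.
The period was tolled for 113 days by the pending related arbitration (14 January 2009 to 7 May 2009), pushing the deadline to 25 December 2009.
Nothing else in the chronology tolls or restarts the period.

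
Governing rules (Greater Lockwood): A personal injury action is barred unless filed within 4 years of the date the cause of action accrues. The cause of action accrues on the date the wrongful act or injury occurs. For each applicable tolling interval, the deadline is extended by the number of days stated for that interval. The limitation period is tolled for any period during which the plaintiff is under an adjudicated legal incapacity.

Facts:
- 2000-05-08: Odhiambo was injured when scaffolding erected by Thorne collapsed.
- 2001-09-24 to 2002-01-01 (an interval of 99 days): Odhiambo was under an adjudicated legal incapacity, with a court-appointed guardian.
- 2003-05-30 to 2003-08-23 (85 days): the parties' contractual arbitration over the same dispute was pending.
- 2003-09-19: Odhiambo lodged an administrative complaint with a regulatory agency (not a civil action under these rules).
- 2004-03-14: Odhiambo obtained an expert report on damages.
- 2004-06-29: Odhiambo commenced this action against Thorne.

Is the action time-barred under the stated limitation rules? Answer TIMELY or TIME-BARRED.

TIMELY

The limitation period began to run on 2000-05-08.
4 years from 2000-05-08 is 2004-05-08.
The plaintiff's legal incapacity from 2001-09-24 to 2002-01-01 tolled the period for 99 days, extending the deadline to 2004-08-15.
No stated provision tolls the period for a pending arbitration, so the interval from 2003-05-30 to 2003-08-23 has no effect on the deadline.
The other events in the timeline have no effect on the limitation period under the stated rules.
Odhiambo filed on 2004-06-29, before the 2004-08-15 deadline, so the action is timely.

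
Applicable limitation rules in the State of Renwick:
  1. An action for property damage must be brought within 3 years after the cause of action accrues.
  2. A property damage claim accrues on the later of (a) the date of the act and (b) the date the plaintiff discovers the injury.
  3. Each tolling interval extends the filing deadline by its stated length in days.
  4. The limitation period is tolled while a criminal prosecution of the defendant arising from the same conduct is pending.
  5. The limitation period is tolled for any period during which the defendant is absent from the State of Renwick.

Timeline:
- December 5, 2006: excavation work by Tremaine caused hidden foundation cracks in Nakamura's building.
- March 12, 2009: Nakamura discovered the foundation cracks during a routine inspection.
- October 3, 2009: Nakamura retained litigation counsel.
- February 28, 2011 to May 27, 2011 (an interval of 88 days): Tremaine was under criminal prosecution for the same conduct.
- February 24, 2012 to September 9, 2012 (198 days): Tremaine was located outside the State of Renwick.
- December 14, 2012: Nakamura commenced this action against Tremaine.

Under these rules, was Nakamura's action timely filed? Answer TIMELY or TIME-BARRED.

The claim accrued on March 12, 2009 — the later of the December 5, 2006 act and the March 12, 2009 discovery.
Adding the 3 years base period to March 12, 2009 gives a deadline of March 12, 2012, before any tolling.
Because the pending criminal prosecution ran from February 28, 2011 to May 27, 2011, the deadline is extended by 88 days to June 8, 2012.
Because the defendant's absence from the jurisdiction ran from February 24, 2012 to September 9, 2012, the deadline is extended by 198 days to December 23, 2012.
None of the other events listed affects the running of the period under the stated rules.
The December 14, 2012 filing precedes the December 23, 2012 deadline; the claim is timely.

TIMELY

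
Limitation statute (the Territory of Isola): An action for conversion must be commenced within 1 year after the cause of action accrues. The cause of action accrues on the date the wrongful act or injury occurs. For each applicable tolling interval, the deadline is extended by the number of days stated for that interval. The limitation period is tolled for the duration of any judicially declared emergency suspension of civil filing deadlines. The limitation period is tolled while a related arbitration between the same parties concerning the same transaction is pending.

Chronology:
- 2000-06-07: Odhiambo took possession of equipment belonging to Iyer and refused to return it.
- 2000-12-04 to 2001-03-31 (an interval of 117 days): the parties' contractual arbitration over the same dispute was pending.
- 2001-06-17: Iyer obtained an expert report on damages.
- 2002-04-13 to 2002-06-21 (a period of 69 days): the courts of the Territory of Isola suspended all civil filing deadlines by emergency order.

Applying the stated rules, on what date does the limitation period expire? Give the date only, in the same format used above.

2001-10-02

The cause of action accrued on 2000-06-07, the date of the act.
1 year from 2000-06-07 is 2001-06-07.
Because the pending related arbitration ran from 2000-12-04 to 2001-03-31, the deadline is extended by 117 days to 2001-10-02.
The emergency suspension of filing deadlines from 2002-04-13 to 2002-06-21 began after the period had already run on 2001-10-02, so it has no tolling effect.
The other events in the timeline have no effect on the limitation period under the stated rules.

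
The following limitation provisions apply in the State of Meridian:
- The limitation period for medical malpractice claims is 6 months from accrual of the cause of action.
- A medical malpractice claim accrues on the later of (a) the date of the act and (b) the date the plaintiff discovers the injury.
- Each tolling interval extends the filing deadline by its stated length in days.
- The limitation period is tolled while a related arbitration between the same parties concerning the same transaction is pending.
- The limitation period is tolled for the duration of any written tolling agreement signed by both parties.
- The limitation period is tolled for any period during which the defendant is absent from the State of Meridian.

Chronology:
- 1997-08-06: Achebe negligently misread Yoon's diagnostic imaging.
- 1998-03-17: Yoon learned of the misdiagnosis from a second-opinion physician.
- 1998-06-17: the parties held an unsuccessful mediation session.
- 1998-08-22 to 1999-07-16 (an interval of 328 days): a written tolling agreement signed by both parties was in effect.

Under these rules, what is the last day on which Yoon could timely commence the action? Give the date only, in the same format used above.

The claim accrued on 1998-03-17 — the later of the 1997-08-06 act and the 1998-03-17 discovery.
The untolled deadline — 6 months after 1998-03-17 — is 1998-09-17.
The period was tolled for 328 days by the written tolling agreement (1998-08-22 to 1999-07-16), pushing the deadline to 1999-08-11.
None of the other events listed affects the running of the period under the stated rules.

1999-08-11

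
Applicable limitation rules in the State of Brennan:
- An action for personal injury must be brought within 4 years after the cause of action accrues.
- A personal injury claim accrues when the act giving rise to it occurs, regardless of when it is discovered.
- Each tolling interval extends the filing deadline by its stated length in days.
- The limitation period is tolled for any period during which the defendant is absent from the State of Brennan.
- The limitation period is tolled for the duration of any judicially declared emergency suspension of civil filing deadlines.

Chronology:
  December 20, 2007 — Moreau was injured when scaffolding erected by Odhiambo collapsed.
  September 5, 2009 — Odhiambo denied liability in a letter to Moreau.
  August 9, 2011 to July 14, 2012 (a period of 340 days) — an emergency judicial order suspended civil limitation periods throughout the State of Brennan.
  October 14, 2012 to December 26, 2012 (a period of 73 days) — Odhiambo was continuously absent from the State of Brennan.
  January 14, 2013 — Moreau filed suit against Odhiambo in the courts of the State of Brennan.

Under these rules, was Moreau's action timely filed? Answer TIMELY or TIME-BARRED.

The claim accrued on December 20, 2007, when the wrongful act occurred.
The untolled deadline — 4 years after December 20, 2007 — is December 20, 2011.
Because the emergency suspension of filing deadlines ran from August 9, 2011 to July 14, 2012, the deadline is extended by 340 days to November 24, 2012.
The defendant's absence from the jurisdiction from October 14, 2012 to December 26, 2012 tolled the period for 73 days, extending the deadline to February 5, 2013.
The other events in the timeline have no effect on the limitation period under the stated rules.
Moreau filed on January 14, 2013, before the February 5, 2013 deadline, so the action is timely.

TIMELY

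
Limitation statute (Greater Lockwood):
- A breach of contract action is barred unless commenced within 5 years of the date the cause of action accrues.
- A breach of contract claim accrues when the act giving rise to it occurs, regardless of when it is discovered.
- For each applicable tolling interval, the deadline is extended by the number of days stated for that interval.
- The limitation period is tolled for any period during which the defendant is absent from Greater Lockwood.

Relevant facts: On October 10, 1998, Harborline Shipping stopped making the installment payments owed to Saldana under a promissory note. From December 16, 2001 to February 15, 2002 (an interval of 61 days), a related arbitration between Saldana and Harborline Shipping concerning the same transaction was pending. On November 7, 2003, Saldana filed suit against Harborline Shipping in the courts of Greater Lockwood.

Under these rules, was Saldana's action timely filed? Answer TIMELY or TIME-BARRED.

TIME-BARRED

The cause of action accrued on October 10, 1998, the date of the act.
5 years from October 10, 1998 is October 10, 2003.
Although a pending arbitration ran from December 16, 2001 to February 15, 2002, the stated rules do not make that a tolling event, so it is disregarded.
The November 7, 2003 filing falls after the October 10, 2003 deadline; the claim is time-barred.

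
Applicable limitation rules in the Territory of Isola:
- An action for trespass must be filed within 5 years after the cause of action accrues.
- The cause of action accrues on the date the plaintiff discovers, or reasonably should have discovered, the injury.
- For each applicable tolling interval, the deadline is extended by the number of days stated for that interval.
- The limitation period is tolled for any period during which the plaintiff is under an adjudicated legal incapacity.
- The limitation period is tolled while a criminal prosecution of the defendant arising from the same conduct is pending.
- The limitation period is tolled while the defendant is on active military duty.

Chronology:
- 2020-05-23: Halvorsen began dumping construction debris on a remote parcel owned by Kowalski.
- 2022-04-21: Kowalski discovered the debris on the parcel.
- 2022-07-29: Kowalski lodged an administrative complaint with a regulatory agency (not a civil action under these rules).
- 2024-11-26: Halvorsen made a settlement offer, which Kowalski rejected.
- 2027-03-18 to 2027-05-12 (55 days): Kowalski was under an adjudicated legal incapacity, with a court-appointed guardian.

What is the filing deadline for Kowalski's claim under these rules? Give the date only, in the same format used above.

The claim did not accrue until Kowalski discovered the injury on 2022-04-21; the 2020-05-23 act date does not start the clock under the stated rule.
5 years from 2022-04-21 is 2027-04-21.
The period was tolled for 55 days by the plaintiff's legal incapacity (2027-03-18 to 2027-05-12), pushing the deadline to 2027-06-15.
None of the other events listed affects the running of the period under the stated rules.

2027-06-15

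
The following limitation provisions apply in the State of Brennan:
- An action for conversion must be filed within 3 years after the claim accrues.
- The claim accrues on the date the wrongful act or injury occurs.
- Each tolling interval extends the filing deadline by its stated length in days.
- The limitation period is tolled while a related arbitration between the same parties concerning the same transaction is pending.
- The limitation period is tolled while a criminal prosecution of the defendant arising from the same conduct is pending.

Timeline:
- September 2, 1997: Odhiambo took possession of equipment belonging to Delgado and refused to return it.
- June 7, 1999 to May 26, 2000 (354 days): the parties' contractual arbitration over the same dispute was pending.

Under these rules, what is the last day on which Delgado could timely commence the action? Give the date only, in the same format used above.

The limitation period began to run on September 2, 1997.
Adding the 3 years base period to September 2, 1997 gives a deadline of September 2, 2000, before any tolling.
Because the pending related arbitration ran from June 7, 1999 to May 26, 2000, the deadline is extended by 354 days to August 22, 2001.

August 22, 2001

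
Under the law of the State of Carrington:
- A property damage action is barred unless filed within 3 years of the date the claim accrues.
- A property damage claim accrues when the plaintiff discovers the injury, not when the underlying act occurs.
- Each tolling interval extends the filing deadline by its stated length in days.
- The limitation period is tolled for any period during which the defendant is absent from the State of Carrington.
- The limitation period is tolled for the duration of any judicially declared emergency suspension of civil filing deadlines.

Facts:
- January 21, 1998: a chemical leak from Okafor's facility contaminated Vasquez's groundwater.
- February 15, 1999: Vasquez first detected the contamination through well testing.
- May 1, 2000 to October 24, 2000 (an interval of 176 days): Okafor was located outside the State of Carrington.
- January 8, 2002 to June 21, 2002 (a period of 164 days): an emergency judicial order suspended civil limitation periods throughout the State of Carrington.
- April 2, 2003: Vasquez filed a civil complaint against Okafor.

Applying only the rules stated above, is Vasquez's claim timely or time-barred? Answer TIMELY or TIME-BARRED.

Accrual is tied to discovery, so the period began on February 15, 1999 rather than on January 21, 1998 when the act occurred.
3 years from February 15, 1999 is February 15, 2002.
The defendant's absence from the jurisdiction from May 1, 2000 to October 24, 2000 tolled the period for 176 days, extending the deadline to August 10, 2002.
The period was tolled for 164 days by the emergency suspension of filing deadlines (January 8, 2002 to June 21, 2002), pushing the deadline to January 21, 2003.
The April 2, 2003 filing falls after the January 21, 2003 deadline; the claim is time-barred.

TIME-BARRED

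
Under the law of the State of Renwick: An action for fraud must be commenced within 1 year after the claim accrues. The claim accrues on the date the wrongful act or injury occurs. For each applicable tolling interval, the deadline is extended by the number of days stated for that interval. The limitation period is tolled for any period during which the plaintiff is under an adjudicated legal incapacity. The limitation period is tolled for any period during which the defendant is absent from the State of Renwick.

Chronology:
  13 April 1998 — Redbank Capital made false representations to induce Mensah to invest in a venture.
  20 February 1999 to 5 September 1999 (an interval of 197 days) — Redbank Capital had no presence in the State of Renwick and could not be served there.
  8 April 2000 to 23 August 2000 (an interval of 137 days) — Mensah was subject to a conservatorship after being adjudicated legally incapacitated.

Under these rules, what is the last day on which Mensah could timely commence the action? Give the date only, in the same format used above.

The claim accrued on 13 April 1998, when the wrongful act occurred.
Adding the 1 year base period to 13 April 1998 gives a deadline of 13 April 1999, before any tolling.
Because the defendant's absence from the jurisdiction ran from 20 February 1999 to 5 September 1999, the deadline is extended by 197 days to 27 October 1999.
The plaintiff's legal incapacity from 8 April 2000 to 23 August 2000 began after the period had already run on 27 October 1999, so it has no tolling effect.

27 October 1999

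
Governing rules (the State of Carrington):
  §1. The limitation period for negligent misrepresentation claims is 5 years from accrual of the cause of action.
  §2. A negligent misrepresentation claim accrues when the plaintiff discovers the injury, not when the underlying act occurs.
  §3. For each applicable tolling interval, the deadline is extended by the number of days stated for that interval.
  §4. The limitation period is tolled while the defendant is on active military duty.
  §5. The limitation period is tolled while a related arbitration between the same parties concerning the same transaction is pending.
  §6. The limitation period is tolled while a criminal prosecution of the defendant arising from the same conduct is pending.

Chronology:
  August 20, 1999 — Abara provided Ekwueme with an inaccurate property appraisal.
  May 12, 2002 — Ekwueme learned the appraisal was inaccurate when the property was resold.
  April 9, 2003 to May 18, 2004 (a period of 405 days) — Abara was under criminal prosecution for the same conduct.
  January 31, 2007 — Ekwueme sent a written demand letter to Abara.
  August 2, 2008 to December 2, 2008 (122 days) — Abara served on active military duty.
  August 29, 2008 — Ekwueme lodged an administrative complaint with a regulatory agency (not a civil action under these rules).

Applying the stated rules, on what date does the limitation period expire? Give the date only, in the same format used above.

Under the discovery rule, the claim accrued on May 12, 2002, when Ekwueme discovered the injury — not on the August 20, 1999 date of the underlying act.
5 years from May 12, 2002 is May 12, 2007.
Because the pending criminal prosecution ran from April 9, 2003 to May 18, 2004, the deadline is extended by 405 days to June 20, 2008.
The defendant's active military service from August 2, 2008 to December 2, 2008 began after the period had already run on June 20, 2008, so it has no tolling effect.
The other events in the timeline have no effect on the limitation period under the stated rules.

June 20, 2008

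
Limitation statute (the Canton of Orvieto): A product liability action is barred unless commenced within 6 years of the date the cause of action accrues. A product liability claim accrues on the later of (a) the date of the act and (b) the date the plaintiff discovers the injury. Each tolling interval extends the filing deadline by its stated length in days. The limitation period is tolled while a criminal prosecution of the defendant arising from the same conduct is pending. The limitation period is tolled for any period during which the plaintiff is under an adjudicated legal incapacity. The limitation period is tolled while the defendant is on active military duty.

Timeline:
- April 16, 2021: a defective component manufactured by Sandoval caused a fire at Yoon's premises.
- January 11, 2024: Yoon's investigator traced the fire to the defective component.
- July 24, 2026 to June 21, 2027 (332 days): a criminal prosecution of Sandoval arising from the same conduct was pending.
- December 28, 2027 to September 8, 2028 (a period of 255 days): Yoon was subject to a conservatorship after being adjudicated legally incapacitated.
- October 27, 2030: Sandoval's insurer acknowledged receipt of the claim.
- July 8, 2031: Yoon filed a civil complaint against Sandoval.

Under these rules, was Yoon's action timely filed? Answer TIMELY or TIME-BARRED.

TIMELY

Because discovery on January 11, 2024 post-dates the April 16, 2021 act, accrual under the later-of rule falls on January 11, 2024.
Adding the 6 years base period to January 11, 2024 gives a deadline of January 11, 2030, before any tolling.
The pending criminal prosecution from July 24, 2026 to June 21, 2027 tolled the period for 332 days, extending the deadline to December 9, 2030.
The plaintiff's legal incapacity from December 28, 2027 to September 8, 2028 tolled the period for 255 days, extending the deadline to August 21, 2031.
Nothing else in the chronology tolls or restarts the period.
The July 8, 2031 filing precedes the August 21, 2031 deadline; the claim is timely.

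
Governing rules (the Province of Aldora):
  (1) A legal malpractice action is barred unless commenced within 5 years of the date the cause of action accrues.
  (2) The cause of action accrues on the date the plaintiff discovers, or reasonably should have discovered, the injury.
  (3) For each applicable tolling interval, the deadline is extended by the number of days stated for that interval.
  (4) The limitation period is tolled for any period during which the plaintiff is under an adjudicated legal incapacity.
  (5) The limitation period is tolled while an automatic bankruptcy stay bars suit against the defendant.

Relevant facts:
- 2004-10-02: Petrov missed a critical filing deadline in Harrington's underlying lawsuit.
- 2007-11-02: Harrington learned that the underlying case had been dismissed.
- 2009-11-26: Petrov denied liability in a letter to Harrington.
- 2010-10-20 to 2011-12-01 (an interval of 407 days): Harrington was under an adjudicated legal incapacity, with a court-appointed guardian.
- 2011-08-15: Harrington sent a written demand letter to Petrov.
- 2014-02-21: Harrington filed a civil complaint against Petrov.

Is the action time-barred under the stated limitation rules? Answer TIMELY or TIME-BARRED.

TIME-BARRED

Under the discovery rule, the claim accrued on 2007-11-02, when Harrington discovered the injury — not on the 2004-10-02 date of the underlying act.
5 years from 2007-11-02 is 2012-11-02.
Because the plaintiff's legal incapacity ran from 2010-10-20 to 2011-12-01, the deadline is extended by 407 days to 2013-12-14.
The other events in the timeline have no effect on the limitation period under the stated rules.
Harrington filed on 2014-02-21, after the 2013-12-14 deadline, so the action is time-barred.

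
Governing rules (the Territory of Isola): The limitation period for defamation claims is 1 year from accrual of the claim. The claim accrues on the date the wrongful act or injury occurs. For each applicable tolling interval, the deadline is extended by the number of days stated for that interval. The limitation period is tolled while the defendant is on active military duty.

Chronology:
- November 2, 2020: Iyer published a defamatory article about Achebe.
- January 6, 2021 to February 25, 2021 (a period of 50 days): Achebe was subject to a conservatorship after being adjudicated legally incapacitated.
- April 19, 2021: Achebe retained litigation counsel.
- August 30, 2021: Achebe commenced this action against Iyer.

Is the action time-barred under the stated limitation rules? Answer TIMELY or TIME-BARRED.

The limitation period began to run on November 2, 2020.
The untolled deadline — 1 year after November 2, 2020 — is November 2, 2021.
The plaintiff's legal incapacity from January 6, 2021 to February 25, 2021 does not toll the period, because no stated rule makes the plaintiff's incapacity a tolling event.
Nothing else in the chronology tolls or restarts the period.
The August 30, 2021 filing precedes the November 2, 2021 deadline; the claim is timely.

TIMELY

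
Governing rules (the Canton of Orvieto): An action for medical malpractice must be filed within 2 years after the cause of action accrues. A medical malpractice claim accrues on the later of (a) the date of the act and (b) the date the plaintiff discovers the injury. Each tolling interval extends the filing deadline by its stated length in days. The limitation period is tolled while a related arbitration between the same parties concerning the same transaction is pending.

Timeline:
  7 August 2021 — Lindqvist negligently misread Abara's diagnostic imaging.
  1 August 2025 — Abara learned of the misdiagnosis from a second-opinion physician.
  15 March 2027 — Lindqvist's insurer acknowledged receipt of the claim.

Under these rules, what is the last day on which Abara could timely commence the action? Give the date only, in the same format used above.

1 August 2027

Because discovery on 1 August 2025 post-dates the 7 August 2021 act, accrual under the later-of rule falls on 1 August 2025.
The untolled deadline — 2 years after 1 August 2025 — is 1 August 2027.
Nothing else in the chronology tolls or restarts the period.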